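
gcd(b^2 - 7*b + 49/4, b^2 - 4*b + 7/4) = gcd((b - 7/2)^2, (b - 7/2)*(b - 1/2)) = b - 7/2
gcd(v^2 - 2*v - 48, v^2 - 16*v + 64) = v - 8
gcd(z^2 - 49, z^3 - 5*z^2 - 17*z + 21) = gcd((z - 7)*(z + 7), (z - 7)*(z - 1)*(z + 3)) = z - 7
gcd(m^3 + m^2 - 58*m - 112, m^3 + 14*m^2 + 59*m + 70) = m^2 + 9*m + 14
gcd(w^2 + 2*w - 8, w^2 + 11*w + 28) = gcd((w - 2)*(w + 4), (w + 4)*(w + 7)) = w + 4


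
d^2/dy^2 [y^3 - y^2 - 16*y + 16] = 6*y - 2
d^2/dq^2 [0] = 0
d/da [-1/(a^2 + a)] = (2*a + 1)/(a^2*(a + 1)^2)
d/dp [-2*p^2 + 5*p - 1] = 5 - 4*p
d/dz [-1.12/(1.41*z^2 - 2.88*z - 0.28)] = (3.1584*z - 3.2256)/(-1.41*z^2 + 2.88*z + 0.28)^2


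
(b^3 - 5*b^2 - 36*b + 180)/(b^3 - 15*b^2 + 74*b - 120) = (b + 6)/(b - 4)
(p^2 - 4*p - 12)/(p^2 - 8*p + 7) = (p^2 - 4*p - 12)/(p^2 - 8*p + 7)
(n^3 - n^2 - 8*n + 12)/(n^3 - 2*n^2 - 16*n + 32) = (n^2 + n - 6)/(n^2 - 16)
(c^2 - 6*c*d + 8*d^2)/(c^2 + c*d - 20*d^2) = (c - 2*d)/(c + 5*d)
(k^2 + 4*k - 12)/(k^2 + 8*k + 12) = (k - 2)/(k + 2)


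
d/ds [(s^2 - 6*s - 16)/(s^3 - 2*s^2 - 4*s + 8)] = (14 - s)/(s^3 - 6*s^2 + 12*s - 8)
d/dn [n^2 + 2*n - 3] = 2*n + 2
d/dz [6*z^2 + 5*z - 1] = 12*z + 5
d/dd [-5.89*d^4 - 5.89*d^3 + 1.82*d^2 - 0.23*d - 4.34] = -23.56*d^3 - 17.67*d^2 + 3.64*d - 0.23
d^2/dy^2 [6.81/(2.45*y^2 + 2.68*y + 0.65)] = (-81.75405*y^2 - 89.42892*y + 6.81*(4.9*y + 2.68)*(9.8*y + 5.36) - 21.68985)/(2.45*y^2 + 2.68*y + 0.65)^3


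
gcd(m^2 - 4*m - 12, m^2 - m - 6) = m + 2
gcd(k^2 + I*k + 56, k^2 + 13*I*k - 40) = k + 8*I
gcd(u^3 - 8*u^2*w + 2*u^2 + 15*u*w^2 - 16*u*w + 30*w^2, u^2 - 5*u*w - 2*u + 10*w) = u - 5*w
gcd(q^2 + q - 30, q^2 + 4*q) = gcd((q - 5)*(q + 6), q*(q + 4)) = 1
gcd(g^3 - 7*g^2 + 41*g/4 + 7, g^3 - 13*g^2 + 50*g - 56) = g - 4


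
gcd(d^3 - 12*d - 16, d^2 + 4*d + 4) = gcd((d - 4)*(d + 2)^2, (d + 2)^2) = d^2 + 4*d + 4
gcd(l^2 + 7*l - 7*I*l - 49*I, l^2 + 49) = l - 7*I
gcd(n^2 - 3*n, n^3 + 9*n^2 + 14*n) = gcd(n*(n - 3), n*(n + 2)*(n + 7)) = n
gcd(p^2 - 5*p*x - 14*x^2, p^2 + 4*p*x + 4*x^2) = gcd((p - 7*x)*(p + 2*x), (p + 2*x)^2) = p + 2*x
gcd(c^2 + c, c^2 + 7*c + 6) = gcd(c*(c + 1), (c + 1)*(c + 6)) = c + 1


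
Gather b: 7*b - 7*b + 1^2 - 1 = 0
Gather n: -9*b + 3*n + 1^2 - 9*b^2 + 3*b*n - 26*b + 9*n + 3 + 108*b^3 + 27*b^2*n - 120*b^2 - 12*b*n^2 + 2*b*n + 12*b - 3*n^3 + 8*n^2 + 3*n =108*b^3 - 129*b^2 - 23*b - 3*n^3 + n^2*(8 - 12*b) + n*(27*b^2 + 5*b + 15) + 4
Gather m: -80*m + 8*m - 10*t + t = -72*m - 9*t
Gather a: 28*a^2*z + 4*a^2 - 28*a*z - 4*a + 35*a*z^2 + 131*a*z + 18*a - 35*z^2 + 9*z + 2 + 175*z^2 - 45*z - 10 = a^2*(28*z + 4) + a*(35*z^2 + 103*z + 14) + 140*z^2 - 36*z - 8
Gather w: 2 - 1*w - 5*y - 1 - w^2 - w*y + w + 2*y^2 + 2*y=-w^2 - w*y + 2*y^2 - 3*y + 1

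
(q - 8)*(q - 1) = q^2 - 9*q + 8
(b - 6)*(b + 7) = b^2 + b - 42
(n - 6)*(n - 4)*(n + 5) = n^3 - 5*n^2 - 26*n + 120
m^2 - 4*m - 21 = (m - 7)*(m + 3)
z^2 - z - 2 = (z - 2)*(z + 1)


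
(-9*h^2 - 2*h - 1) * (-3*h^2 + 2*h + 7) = 27*h^4 - 12*h^3 - 64*h^2 - 16*h - 7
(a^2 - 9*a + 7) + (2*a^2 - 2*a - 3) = 3*a^2 - 11*a + 4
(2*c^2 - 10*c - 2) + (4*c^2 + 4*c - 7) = 6*c^2 - 6*c - 9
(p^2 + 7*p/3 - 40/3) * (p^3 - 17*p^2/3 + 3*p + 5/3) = p^5 - 10*p^4/3 - 212*p^3/9 + 758*p^2/9 - 325*p/9 - 200/9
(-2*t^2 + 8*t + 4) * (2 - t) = 2*t^3 - 12*t^2 + 12*t + 8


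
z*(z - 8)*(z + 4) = z^3 - 4*z^2 - 32*z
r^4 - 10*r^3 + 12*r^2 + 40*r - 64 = (r - 8)*(r - 2)^2*(r + 2)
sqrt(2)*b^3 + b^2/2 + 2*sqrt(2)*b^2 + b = b*(b + 2)*(sqrt(2)*b + 1/2)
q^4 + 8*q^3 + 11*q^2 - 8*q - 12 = (q - 1)*(q + 1)*(q + 2)*(q + 6)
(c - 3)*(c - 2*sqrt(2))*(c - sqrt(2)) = c^3 - 3*sqrt(2)*c^2 - 3*c^2 + 4*c + 9*sqrt(2)*c - 12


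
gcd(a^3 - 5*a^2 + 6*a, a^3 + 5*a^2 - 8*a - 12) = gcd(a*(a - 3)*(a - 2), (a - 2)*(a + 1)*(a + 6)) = a - 2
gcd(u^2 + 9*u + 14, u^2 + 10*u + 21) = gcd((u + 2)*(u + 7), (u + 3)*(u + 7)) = u + 7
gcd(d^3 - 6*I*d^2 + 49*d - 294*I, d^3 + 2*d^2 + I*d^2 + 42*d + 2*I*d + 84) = d^2 + I*d + 42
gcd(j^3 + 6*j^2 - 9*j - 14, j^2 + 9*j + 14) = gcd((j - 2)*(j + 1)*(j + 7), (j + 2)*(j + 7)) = j + 7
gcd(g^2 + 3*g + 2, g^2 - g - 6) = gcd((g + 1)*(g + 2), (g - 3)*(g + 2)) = g + 2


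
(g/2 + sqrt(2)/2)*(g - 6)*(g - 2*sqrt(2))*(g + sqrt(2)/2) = g^4/2 - 3*g^3 - sqrt(2)*g^3/4 - 5*g^2/2 + 3*sqrt(2)*g^2/2 - sqrt(2)*g + 15*g + 6*sqrt(2)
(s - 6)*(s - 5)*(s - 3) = s^3 - 14*s^2 + 63*s - 90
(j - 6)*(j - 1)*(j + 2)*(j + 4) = j^4 - j^3 - 28*j^2 - 20*j + 48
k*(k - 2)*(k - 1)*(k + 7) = k^4 + 4*k^3 - 19*k^2 + 14*k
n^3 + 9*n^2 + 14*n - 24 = (n - 1)*(n + 4)*(n + 6)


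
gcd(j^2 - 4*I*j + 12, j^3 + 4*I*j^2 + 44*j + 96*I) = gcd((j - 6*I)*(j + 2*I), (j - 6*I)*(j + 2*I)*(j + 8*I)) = j^2 - 4*I*j + 12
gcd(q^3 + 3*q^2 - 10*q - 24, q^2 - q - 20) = q + 4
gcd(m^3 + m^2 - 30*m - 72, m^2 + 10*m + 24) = m + 4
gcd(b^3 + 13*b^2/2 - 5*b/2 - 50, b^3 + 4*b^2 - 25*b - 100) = b^2 + 9*b + 20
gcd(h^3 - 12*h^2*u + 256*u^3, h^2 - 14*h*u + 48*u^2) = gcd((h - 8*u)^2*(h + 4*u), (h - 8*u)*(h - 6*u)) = -h + 8*u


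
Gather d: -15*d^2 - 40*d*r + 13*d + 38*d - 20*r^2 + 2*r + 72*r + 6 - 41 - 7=-15*d^2 + d*(51 - 40*r) - 20*r^2 + 74*r - 42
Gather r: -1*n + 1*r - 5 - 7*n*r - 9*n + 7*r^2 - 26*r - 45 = -10*n + 7*r^2 + r*(-7*n - 25) - 50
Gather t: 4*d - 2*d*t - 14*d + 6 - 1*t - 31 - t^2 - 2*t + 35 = -10*d - t^2 + t*(-2*d - 3) + 10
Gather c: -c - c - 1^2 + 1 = -2*c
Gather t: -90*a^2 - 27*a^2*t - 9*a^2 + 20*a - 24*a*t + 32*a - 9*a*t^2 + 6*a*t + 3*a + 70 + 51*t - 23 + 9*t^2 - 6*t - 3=-99*a^2 + 55*a + t^2*(9 - 9*a) + t*(-27*a^2 - 18*a + 45) + 44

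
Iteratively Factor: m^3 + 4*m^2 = (m)*(m^2 + 4*m) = m*(m + 4)*(m)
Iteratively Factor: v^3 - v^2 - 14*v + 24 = (v + 4)*(v^2 - 5*v + 6) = (v - 2)*(v + 4)*(v - 3)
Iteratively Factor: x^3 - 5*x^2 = (x)*(x^2 - 5*x) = x^2*(x - 5)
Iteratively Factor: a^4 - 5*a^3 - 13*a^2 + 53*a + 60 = (a - 5)*(a^3 - 13*a - 12) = (a - 5)*(a + 3)*(a^2 - 3*a - 4) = (a - 5)*(a + 1)*(a + 3)*(a - 4)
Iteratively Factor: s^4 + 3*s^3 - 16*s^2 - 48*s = (s + 4)*(s^3 - s^2 - 12*s) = (s + 3)*(s + 4)*(s^2 - 4*s) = (s - 4)*(s + 3)*(s + 4)*(s)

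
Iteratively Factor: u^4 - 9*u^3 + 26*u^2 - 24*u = (u - 2)*(u^3 - 7*u^2 + 12*u) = u*(u - 2)*(u^2 - 7*u + 12) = u*(u - 4)*(u - 2)*(u - 3)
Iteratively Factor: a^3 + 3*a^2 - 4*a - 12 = (a + 2)*(a^2 + a - 6) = (a - 2)*(a + 2)*(a + 3)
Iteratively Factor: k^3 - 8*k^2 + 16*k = (k - 4)*(k^2 - 4*k) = (k - 4)^2*(k)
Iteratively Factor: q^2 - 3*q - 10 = (q + 2)*(q - 5)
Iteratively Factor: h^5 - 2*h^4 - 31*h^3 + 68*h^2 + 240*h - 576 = (h + 4)*(h^4 - 6*h^3 - 7*h^2 + 96*h - 144) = (h - 3)*(h + 4)*(h^3 - 3*h^2 - 16*h + 48) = (h - 3)*(h + 4)^2*(h^2 - 7*h + 12) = (h - 4)*(h - 3)*(h + 4)^2*(h - 3)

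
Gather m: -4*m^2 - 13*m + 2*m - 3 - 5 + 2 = -4*m^2 - 11*m - 6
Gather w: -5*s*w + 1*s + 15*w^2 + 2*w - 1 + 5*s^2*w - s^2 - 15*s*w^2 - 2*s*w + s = -s^2 + 2*s + w^2*(15 - 15*s) + w*(5*s^2 - 7*s + 2) - 1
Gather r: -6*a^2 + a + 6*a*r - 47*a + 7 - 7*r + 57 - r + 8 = -6*a^2 - 46*a + r*(6*a - 8) + 72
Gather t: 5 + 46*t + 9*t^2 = 9*t^2 + 46*t + 5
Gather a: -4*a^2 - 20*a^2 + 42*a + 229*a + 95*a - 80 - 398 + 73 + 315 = -24*a^2 + 366*a - 90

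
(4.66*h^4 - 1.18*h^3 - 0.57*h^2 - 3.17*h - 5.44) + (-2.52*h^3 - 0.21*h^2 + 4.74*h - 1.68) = 4.66*h^4 - 3.7*h^3 - 0.78*h^2 + 1.57*h - 7.12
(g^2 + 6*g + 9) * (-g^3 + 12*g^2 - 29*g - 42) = -g^5 + 6*g^4 + 34*g^3 - 108*g^2 - 513*g - 378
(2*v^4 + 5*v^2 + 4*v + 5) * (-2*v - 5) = -4*v^5 - 10*v^4 - 10*v^3 - 33*v^2 - 30*v - 25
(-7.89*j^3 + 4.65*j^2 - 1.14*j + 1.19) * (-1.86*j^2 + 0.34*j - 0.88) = 14.6754*j^5 - 11.3316*j^4 + 10.6446*j^3 - 6.693*j^2 + 1.4078*j - 1.0472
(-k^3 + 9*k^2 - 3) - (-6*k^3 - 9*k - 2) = 5*k^3 + 9*k^2 + 9*k - 1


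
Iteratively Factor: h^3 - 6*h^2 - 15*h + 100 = (h - 5)*(h^2 - h - 20) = (h - 5)*(h + 4)*(h - 5)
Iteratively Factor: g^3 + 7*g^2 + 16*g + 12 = (g + 3)*(g^2 + 4*g + 4) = (g + 2)*(g + 3)*(g + 2)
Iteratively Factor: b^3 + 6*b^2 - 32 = (b - 2)*(b^2 + 8*b + 16) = (b - 2)*(b + 4)*(b + 4)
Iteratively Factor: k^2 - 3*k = (k - 3)*(k)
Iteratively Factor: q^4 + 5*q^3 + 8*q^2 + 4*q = (q + 1)*(q^3 + 4*q^2 + 4*q) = q*(q + 1)*(q^2 + 4*q + 4) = q*(q + 1)*(q + 2)*(q + 2)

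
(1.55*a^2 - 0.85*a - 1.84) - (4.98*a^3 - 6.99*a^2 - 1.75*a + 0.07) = -4.98*a^3 + 8.54*a^2 + 0.9*a - 1.91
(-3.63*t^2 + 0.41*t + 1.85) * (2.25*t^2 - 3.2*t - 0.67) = -8.1675*t^4 + 12.5385*t^3 + 5.2826*t^2 - 6.1947*t - 1.2395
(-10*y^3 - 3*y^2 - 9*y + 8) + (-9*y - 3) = -10*y^3 - 3*y^2 - 18*y + 5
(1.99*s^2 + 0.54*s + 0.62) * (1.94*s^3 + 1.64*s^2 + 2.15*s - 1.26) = 3.8606*s^5 + 4.3112*s^4 + 6.3669*s^3 - 0.3296*s^2 + 0.6526*s - 0.7812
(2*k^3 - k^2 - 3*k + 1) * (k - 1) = 2*k^4 - 3*k^3 - 2*k^2 + 4*k - 1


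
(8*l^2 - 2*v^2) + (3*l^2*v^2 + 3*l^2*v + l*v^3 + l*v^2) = 3*l^2*v^2 + 3*l^2*v + 8*l^2 + l*v^3 + l*v^2 - 2*v^2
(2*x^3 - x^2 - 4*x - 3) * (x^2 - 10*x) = 2*x^5 - 21*x^4 + 6*x^3 + 37*x^2 + 30*x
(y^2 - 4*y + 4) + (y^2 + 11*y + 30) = 2*y^2 + 7*y + 34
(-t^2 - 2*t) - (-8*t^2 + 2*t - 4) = 7*t^2 - 4*t + 4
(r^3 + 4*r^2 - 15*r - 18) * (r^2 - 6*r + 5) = r^5 - 2*r^4 - 34*r^3 + 92*r^2 + 33*r - 90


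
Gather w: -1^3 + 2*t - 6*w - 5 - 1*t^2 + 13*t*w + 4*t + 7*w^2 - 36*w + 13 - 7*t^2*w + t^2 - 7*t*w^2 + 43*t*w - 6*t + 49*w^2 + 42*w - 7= w^2*(56 - 7*t) + w*(-7*t^2 + 56*t)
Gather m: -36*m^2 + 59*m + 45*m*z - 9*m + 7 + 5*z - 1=-36*m^2 + m*(45*z + 50) + 5*z + 6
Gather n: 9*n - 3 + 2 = 9*n - 1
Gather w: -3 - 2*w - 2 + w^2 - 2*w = w^2 - 4*w - 5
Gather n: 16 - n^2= 16 - n^2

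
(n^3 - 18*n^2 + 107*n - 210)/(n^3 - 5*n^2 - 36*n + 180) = (n - 7)/(n + 6)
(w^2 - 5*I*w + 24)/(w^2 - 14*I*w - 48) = (w + 3*I)/(w - 6*I)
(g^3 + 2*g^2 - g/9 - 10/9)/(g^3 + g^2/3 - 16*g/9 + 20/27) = 3*(g + 1)/(3*g - 2)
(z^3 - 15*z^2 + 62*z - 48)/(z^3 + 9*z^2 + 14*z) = (z^3 - 15*z^2 + 62*z - 48)/(z*(z^2 + 9*z + 14))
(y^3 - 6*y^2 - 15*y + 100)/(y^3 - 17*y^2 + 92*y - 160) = (y^2 - y - 20)/(y^2 - 12*y + 32)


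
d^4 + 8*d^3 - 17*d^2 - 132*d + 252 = (d - 3)*(d - 2)*(d + 6)*(d + 7)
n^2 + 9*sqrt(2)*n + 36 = (n + 3*sqrt(2))*(n + 6*sqrt(2))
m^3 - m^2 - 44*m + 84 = (m - 6)*(m - 2)*(m + 7)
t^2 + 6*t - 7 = (t - 1)*(t + 7)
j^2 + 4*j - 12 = (j - 2)*(j + 6)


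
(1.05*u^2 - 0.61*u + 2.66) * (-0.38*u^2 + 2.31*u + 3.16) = -0.399*u^4 + 2.6573*u^3 + 0.8981*u^2 + 4.217*u + 8.4056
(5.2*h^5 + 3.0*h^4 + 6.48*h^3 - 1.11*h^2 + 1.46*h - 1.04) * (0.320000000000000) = 1.664*h^5 + 0.96*h^4 + 2.0736*h^3 - 0.3552*h^2 + 0.4672*h - 0.3328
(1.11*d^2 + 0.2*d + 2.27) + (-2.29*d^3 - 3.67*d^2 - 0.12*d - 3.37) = -2.29*d^3 - 2.56*d^2 + 0.08*d - 1.1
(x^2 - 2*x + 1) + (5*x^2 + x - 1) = 6*x^2 - x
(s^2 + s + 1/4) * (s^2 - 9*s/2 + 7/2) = s^4 - 7*s^3/2 - 3*s^2/4 + 19*s/8 + 7/8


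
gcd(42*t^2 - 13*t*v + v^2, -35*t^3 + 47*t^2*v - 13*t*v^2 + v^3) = 7*t - v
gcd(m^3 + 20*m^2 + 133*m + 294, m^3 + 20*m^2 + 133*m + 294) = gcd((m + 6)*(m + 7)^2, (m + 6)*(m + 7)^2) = m^3 + 20*m^2 + 133*m + 294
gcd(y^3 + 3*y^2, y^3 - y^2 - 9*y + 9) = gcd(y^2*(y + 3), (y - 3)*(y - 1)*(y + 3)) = y + 3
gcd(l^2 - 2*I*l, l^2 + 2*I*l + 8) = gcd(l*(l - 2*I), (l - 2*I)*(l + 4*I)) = l - 2*I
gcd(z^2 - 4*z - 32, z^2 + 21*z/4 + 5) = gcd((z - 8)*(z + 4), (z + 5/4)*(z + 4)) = z + 4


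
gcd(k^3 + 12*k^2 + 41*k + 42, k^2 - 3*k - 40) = 1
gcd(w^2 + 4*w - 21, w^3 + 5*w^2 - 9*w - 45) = w - 3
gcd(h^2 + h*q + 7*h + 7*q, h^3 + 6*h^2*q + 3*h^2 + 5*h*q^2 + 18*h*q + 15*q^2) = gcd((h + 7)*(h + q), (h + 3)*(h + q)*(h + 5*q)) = h + q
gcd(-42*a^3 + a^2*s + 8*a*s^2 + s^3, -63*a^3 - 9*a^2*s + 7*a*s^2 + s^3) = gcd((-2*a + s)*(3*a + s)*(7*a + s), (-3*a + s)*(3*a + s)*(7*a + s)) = 21*a^2 + 10*a*s + s^2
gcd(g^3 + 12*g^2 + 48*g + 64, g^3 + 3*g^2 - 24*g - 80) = g^2 + 8*g + 16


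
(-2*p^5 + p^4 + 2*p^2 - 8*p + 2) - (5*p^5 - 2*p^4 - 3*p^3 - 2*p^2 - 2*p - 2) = -7*p^5 + 3*p^4 + 3*p^3 + 4*p^2 - 6*p + 4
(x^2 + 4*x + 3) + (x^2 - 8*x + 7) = 2*x^2 - 4*x + 10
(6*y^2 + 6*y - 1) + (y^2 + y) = 7*y^2 + 7*y - 1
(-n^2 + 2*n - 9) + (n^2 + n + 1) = 3*n - 8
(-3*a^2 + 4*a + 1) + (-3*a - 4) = -3*a^2 + a - 3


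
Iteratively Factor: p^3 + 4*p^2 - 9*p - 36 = (p - 3)*(p^2 + 7*p + 12) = (p - 3)*(p + 3)*(p + 4)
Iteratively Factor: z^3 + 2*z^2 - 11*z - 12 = (z - 3)*(z^2 + 5*z + 4) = (z - 3)*(z + 1)*(z + 4)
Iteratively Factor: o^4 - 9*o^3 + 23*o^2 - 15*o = (o - 1)*(o^3 - 8*o^2 + 15*o) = (o - 5)*(o - 1)*(o^2 - 3*o) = o*(o - 5)*(o - 1)*(o - 3)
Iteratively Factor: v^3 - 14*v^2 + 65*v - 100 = (v - 5)*(v^2 - 9*v + 20) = (v - 5)*(v - 4)*(v - 5)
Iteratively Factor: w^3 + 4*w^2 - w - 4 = (w + 1)*(w^2 + 3*w - 4) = (w - 1)*(w + 1)*(w + 4)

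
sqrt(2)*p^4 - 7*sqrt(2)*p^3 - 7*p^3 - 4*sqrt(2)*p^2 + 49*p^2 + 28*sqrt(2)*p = p*(p - 7)*(p - 4*sqrt(2))*(sqrt(2)*p + 1)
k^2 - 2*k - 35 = (k - 7)*(k + 5)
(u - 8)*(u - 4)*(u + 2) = u^3 - 10*u^2 + 8*u + 64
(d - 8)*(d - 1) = d^2 - 9*d + 8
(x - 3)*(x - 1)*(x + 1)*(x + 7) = x^4 + 4*x^3 - 22*x^2 - 4*x + 21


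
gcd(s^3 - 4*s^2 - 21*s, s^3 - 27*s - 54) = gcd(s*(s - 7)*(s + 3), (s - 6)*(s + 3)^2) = s + 3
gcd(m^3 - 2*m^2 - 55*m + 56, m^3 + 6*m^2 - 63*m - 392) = m^2 - m - 56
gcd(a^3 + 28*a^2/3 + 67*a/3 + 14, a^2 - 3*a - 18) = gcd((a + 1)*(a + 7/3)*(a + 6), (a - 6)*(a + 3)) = 1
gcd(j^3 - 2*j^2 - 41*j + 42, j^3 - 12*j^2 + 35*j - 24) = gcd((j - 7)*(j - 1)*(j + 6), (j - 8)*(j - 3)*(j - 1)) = j - 1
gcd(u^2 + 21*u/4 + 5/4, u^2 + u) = 1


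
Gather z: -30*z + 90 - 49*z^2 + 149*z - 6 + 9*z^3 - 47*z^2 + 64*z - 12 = 9*z^3 - 96*z^2 + 183*z + 72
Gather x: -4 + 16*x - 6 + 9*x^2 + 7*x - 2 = 9*x^2 + 23*x - 12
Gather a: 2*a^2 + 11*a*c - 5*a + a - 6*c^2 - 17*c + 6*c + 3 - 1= 2*a^2 + a*(11*c - 4) - 6*c^2 - 11*c + 2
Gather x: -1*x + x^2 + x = x^2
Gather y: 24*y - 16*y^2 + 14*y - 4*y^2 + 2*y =-20*y^2 + 40*y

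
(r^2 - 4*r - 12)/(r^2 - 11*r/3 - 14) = 3*(r + 2)/(3*r + 7)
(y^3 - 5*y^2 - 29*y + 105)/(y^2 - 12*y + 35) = (y^2 + 2*y - 15)/(y - 5)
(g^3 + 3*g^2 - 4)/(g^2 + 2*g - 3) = (g^2 + 4*g + 4)/(g + 3)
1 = 1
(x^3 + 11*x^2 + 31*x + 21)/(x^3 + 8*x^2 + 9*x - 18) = (x^2 + 8*x + 7)/(x^2 + 5*x - 6)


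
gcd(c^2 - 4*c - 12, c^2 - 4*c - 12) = c^2 - 4*c - 12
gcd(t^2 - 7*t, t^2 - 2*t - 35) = t - 7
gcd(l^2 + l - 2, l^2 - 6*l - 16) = l + 2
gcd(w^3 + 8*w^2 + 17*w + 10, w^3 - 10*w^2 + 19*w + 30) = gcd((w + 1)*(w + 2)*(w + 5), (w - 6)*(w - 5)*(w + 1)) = w + 1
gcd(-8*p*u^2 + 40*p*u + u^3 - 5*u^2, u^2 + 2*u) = u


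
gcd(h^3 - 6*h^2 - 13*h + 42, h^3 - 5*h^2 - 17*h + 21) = h^2 - 4*h - 21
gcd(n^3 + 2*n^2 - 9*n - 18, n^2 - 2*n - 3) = n - 3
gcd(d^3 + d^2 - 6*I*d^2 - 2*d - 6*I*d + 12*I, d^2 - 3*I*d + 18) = d - 6*I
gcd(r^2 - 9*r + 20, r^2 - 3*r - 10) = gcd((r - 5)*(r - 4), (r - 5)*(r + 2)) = r - 5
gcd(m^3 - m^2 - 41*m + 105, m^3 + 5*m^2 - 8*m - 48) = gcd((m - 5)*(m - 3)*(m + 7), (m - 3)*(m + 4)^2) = m - 3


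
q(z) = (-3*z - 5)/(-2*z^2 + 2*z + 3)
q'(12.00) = -0.02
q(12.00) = 0.16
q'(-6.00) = -0.01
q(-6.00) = -0.16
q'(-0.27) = 1.11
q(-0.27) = -1.81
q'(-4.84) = -0.01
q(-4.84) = -0.18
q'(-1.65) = 0.54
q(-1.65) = 0.01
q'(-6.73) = -0.01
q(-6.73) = -0.15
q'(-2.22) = 0.12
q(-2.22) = -0.15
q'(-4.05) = -0.01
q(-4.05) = -0.19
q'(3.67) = -0.56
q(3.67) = 0.96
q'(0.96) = -2.51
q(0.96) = -2.56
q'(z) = (-3*z - 5)*(4*z - 2)/(-2*z^2 + 2*z + 3)^2 - 3/(-2*z^2 + 2*z + 3) = (-6*z^2 - 20*z + 1)/(4*z^4 - 8*z^3 - 8*z^2 + 12*z + 9)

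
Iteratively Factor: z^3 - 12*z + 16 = (z - 2)*(z^2 + 2*z - 8) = (z - 2)*(z + 4)*(z - 2)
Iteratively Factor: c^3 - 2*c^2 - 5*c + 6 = (c - 1)*(c^2 - c - 6) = (c - 3)*(c - 1)*(c + 2)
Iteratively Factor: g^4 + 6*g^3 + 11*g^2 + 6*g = (g + 3)*(g^3 + 3*g^2 + 2*g) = (g + 2)*(g + 3)*(g^2 + g) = g*(g + 2)*(g + 3)*(g + 1)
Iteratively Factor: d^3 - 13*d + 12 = (d - 1)*(d^2 + d - 12) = (d - 1)*(d + 4)*(d - 3)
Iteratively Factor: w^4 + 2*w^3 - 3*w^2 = (w - 1)*(w^3 + 3*w^2) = w*(w - 1)*(w^2 + 3*w) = w*(w - 1)*(w + 3)*(w)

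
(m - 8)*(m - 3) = m^2 - 11*m + 24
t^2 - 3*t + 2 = (t - 2)*(t - 1)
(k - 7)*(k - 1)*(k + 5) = k^3 - 3*k^2 - 33*k + 35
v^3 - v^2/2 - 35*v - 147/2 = (v - 7)*(v + 3)*(v + 7/2)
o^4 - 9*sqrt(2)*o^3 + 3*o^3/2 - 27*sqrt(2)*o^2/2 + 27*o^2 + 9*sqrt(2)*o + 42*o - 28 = (o - 1/2)*(o + 2)*(o - 7*sqrt(2))*(o - 2*sqrt(2))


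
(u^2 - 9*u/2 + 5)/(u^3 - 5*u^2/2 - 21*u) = (-2*u^2 + 9*u - 10)/(u*(-2*u^2 + 5*u + 42))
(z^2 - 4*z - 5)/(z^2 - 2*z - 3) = (z - 5)/(z - 3)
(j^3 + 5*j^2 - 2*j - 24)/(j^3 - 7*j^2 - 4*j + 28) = (j^2 + 7*j + 12)/(j^2 - 5*j - 14)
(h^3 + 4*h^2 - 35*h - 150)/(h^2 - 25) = (h^2 - h - 30)/(h - 5)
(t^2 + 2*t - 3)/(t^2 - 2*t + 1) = (t + 3)/(t - 1)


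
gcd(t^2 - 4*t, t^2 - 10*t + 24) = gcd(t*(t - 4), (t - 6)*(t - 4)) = t - 4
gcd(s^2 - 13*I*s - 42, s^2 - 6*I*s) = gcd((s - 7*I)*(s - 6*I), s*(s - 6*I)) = s - 6*I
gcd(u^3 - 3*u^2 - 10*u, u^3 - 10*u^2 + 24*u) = u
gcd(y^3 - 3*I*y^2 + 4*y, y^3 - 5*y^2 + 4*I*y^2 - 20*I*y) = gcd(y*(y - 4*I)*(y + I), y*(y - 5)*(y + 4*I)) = y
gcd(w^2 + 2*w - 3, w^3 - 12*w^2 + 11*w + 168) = w + 3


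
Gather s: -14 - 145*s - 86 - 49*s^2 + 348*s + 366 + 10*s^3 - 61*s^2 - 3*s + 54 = 10*s^3 - 110*s^2 + 200*s + 320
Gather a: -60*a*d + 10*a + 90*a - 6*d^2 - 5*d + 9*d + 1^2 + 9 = a*(100 - 60*d) - 6*d^2 + 4*d + 10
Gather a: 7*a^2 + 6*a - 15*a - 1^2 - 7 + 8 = 7*a^2 - 9*a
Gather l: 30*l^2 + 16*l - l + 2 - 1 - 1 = 30*l^2 + 15*l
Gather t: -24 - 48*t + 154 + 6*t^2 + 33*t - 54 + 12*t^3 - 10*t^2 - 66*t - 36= 12*t^3 - 4*t^2 - 81*t + 40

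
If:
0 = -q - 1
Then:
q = -1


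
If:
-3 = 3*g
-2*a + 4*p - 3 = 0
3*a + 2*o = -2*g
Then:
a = 2*p - 3/2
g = -1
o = 13/4 - 3*p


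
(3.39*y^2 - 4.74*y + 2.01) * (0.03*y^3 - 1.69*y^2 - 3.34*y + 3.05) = 0.1017*y^5 - 5.8713*y^4 - 3.2517*y^3 + 22.7742*y^2 - 21.1704*y + 6.1305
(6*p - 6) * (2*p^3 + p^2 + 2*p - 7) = 12*p^4 - 6*p^3 + 6*p^2 - 54*p + 42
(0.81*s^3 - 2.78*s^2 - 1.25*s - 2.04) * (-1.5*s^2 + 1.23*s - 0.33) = -1.215*s^5 + 5.1663*s^4 - 1.8117*s^3 + 2.4399*s^2 - 2.0967*s + 0.6732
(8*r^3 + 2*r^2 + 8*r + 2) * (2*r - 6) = 16*r^4 - 44*r^3 + 4*r^2 - 44*r - 12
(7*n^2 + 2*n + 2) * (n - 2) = 7*n^3 - 12*n^2 - 2*n - 4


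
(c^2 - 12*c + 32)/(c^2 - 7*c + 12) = (c - 8)/(c - 3)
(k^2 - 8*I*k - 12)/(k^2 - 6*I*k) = (k - 2*I)/k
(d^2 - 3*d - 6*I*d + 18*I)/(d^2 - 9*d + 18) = (d - 6*I)/(d - 6)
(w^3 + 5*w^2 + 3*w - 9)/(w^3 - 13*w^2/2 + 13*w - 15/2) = 2*(w^2 + 6*w + 9)/(2*w^2 - 11*w + 15)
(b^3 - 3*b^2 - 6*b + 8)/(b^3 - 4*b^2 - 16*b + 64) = (b^2 + b - 2)/(b^2 - 16)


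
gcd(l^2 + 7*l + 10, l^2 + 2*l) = l + 2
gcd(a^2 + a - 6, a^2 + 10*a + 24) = 1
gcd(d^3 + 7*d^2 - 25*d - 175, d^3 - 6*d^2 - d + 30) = d - 5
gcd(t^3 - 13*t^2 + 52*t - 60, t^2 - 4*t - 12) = t - 6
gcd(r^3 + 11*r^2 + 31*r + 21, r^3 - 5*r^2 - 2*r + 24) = 1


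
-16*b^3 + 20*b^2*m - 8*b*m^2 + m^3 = (-4*b + m)*(-2*b + m)^2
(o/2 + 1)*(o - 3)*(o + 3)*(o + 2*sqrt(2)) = o^4/2 + o^3 + sqrt(2)*o^3 - 9*o^2/2 + 2*sqrt(2)*o^2 - 9*sqrt(2)*o - 9*o - 18*sqrt(2)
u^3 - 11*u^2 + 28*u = u*(u - 7)*(u - 4)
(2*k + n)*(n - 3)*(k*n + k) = 2*k^2*n^2 - 4*k^2*n - 6*k^2 + k*n^3 - 2*k*n^2 - 3*k*n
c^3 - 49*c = c*(c - 7)*(c + 7)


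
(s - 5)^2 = s^2 - 10*s + 25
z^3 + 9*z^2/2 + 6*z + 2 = (z + 1/2)*(z + 2)^2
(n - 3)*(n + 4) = n^2 + n - 12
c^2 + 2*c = c*(c + 2)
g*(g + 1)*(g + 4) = g^3 + 5*g^2 + 4*g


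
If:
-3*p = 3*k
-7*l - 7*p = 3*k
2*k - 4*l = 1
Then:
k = -7/2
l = -2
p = 7/2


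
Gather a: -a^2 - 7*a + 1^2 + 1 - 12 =-a^2 - 7*a - 10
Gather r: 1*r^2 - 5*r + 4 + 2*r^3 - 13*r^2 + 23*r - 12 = 2*r^3 - 12*r^2 + 18*r - 8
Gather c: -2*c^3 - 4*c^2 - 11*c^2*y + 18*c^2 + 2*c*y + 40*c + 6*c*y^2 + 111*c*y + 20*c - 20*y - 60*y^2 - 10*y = -2*c^3 + c^2*(14 - 11*y) + c*(6*y^2 + 113*y + 60) - 60*y^2 - 30*y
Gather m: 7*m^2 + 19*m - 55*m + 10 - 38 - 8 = 7*m^2 - 36*m - 36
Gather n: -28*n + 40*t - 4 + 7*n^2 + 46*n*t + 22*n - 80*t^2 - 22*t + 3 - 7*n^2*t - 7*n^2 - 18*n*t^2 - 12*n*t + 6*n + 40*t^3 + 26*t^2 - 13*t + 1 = -7*n^2*t + n*(-18*t^2 + 34*t) + 40*t^3 - 54*t^2 + 5*t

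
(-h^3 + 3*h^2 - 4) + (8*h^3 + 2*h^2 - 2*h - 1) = 7*h^3 + 5*h^2 - 2*h - 5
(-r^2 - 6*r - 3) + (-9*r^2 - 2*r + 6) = -10*r^2 - 8*r + 3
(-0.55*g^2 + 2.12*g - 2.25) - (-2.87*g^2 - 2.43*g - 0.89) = 2.32*g^2 + 4.55*g - 1.36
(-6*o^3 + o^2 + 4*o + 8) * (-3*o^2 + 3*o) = 18*o^5 - 21*o^4 - 9*o^3 - 12*o^2 + 24*o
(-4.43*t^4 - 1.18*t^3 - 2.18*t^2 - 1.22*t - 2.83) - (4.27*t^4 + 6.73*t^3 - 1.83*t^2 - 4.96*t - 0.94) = -8.7*t^4 - 7.91*t^3 - 0.35*t^2 + 3.74*t - 1.89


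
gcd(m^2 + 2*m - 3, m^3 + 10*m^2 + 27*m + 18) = m + 3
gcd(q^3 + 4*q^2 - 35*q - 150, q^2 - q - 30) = q^2 - q - 30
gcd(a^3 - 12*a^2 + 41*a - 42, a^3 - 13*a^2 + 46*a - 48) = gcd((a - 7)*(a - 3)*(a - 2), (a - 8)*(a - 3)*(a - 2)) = a^2 - 5*a + 6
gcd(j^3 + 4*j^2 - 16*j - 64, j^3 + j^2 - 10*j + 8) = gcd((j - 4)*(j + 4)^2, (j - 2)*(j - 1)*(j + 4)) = j + 4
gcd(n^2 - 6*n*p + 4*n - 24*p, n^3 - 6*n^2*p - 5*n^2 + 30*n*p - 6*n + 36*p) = -n + 6*p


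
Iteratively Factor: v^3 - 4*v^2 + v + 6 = (v + 1)*(v^2 - 5*v + 6) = (v - 3)*(v + 1)*(v - 2)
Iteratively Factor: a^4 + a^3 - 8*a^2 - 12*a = (a - 3)*(a^3 + 4*a^2 + 4*a) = a*(a - 3)*(a^2 + 4*a + 4) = a*(a - 3)*(a + 2)*(a + 2)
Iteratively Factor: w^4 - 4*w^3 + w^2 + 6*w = (w + 1)*(w^3 - 5*w^2 + 6*w) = (w - 2)*(w + 1)*(w^2 - 3*w) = (w - 3)*(w - 2)*(w + 1)*(w)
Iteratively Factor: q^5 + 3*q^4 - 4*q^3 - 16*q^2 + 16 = (q + 2)*(q^4 + q^3 - 6*q^2 - 4*q + 8) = (q + 2)^2*(q^3 - q^2 - 4*q + 4) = (q - 1)*(q + 2)^2*(q^2 - 4) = (q - 1)*(q + 2)^3*(q - 2)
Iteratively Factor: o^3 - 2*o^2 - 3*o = (o - 3)*(o^2 + o) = (o - 3)*(o + 1)*(o)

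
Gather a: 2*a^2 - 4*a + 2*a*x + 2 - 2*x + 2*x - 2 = 2*a^2 + a*(2*x - 4)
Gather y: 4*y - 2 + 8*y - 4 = 12*y - 6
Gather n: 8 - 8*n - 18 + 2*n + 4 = -6*n - 6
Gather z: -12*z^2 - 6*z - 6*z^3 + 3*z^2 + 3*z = -6*z^3 - 9*z^2 - 3*z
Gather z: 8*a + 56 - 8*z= 8*a - 8*z + 56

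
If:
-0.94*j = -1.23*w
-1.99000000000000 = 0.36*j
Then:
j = -5.53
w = -4.22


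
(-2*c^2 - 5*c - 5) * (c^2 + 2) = -2*c^4 - 5*c^3 - 9*c^2 - 10*c - 10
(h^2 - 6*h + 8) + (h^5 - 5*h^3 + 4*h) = h^5 - 5*h^3 + h^2 - 2*h + 8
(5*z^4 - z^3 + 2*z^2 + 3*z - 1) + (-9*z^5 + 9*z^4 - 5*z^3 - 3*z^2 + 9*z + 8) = -9*z^5 + 14*z^4 - 6*z^3 - z^2 + 12*z + 7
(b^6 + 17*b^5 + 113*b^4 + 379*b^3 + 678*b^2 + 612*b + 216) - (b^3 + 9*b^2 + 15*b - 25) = b^6 + 17*b^5 + 113*b^4 + 378*b^3 + 669*b^2 + 597*b + 241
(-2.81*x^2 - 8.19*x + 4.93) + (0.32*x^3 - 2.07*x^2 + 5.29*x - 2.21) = 0.32*x^3 - 4.88*x^2 - 2.9*x + 2.72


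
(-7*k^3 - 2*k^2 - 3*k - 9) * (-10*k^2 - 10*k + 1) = 70*k^5 + 90*k^4 + 43*k^3 + 118*k^2 + 87*k - 9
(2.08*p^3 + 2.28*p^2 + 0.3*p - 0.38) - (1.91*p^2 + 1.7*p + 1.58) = 2.08*p^3 + 0.37*p^2 - 1.4*p - 1.96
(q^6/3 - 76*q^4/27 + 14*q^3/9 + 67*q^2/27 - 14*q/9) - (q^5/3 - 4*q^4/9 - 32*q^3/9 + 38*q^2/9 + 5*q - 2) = q^6/3 - q^5/3 - 64*q^4/27 + 46*q^3/9 - 47*q^2/27 - 59*q/9 + 2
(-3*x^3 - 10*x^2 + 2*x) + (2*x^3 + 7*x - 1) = -x^3 - 10*x^2 + 9*x - 1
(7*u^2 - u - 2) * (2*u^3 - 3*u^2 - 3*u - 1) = 14*u^5 - 23*u^4 - 22*u^3 + 2*u^2 + 7*u + 2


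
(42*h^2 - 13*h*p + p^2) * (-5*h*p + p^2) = -210*h^3*p + 107*h^2*p^2 - 18*h*p^3 + p^4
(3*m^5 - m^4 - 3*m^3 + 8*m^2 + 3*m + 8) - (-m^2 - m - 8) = 3*m^5 - m^4 - 3*m^3 + 9*m^2 + 4*m + 16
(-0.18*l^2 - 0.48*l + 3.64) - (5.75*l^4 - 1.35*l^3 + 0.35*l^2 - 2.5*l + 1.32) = -5.75*l^4 + 1.35*l^3 - 0.53*l^2 + 2.02*l + 2.32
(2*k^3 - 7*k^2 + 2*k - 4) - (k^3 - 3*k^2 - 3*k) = k^3 - 4*k^2 + 5*k - 4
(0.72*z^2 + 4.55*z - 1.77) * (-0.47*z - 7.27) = -0.3384*z^3 - 7.3729*z^2 - 32.2466*z + 12.8679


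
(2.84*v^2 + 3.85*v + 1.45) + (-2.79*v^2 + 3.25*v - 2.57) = 0.0499999999999998*v^2 + 7.1*v - 1.12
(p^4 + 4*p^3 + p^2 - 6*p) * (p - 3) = p^5 + p^4 - 11*p^3 - 9*p^2 + 18*p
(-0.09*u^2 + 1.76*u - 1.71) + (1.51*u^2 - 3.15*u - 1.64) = 1.42*u^2 - 1.39*u - 3.35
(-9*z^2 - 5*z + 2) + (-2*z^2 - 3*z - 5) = -11*z^2 - 8*z - 3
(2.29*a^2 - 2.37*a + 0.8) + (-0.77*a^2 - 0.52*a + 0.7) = 1.52*a^2 - 2.89*a + 1.5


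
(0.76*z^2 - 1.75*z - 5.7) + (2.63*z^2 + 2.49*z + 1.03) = 3.39*z^2 + 0.74*z - 4.67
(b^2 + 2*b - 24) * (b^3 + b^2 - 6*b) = b^5 + 3*b^4 - 28*b^3 - 36*b^2 + 144*b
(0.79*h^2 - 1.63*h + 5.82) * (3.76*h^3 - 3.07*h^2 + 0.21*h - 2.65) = 2.9704*h^5 - 8.5541*h^4 + 27.0532*h^3 - 20.3032*h^2 + 5.5417*h - 15.423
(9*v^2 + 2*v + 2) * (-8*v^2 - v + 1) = -72*v^4 - 25*v^3 - 9*v^2 + 2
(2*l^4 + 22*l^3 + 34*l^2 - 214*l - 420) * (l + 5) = 2*l^5 + 32*l^4 + 144*l^3 - 44*l^2 - 1490*l - 2100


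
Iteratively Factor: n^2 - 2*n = (n)*(n - 2)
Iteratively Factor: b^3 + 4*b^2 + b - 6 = (b + 2)*(b^2 + 2*b - 3) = (b + 2)*(b + 3)*(b - 1)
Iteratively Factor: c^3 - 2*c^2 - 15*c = (c - 5)*(c^2 + 3*c) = c*(c - 5)*(c + 3)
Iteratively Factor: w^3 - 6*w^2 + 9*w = (w - 3)*(w^2 - 3*w) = (w - 3)^2*(w)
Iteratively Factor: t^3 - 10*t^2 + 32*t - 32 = (t - 4)*(t^2 - 6*t + 8) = (t - 4)^2*(t - 2)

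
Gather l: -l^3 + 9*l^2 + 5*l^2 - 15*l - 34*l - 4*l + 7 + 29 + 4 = -l^3 + 14*l^2 - 53*l + 40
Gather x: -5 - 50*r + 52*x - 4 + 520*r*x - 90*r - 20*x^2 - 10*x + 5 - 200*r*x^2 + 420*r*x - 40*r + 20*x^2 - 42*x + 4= -200*r*x^2 + 940*r*x - 180*r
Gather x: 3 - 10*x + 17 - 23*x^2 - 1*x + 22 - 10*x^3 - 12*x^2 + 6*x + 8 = -10*x^3 - 35*x^2 - 5*x + 50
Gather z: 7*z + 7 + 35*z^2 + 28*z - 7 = 35*z^2 + 35*z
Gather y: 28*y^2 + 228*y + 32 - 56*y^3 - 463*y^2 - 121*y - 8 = -56*y^3 - 435*y^2 + 107*y + 24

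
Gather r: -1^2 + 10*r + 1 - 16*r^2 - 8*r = -16*r^2 + 2*r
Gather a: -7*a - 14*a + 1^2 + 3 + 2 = 6 - 21*a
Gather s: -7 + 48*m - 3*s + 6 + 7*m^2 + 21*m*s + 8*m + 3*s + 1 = 7*m^2 + 21*m*s + 56*m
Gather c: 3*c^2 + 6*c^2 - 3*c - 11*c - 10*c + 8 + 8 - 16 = 9*c^2 - 24*c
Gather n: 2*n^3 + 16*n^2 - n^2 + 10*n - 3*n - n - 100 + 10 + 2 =2*n^3 + 15*n^2 + 6*n - 88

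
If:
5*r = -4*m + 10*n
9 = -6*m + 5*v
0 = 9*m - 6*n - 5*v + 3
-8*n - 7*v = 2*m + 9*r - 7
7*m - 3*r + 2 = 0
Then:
No Solution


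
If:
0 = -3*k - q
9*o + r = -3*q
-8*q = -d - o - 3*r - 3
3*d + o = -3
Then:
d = 17*r/222 - 36/37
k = -79*r/666 - 3/37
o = -17*r/74 - 3/37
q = 79*r/222 + 9/37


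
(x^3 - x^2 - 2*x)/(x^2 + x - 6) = x*(x + 1)/(x + 3)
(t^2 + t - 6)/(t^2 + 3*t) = (t - 2)/t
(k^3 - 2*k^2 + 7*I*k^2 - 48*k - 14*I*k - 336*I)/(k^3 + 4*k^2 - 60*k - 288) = (k + 7*I)/(k + 6)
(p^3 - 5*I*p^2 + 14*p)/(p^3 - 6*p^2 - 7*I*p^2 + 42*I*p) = (p + 2*I)/(p - 6)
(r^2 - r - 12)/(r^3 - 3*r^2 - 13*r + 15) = (r - 4)/(r^2 - 6*r + 5)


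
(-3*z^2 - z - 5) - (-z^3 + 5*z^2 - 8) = z^3 - 8*z^2 - z + 3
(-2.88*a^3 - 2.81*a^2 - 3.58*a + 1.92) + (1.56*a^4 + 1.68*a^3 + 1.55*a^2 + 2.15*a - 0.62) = 1.56*a^4 - 1.2*a^3 - 1.26*a^2 - 1.43*a + 1.3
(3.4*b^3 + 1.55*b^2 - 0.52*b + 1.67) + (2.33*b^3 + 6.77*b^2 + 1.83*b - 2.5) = 5.73*b^3 + 8.32*b^2 + 1.31*b - 0.83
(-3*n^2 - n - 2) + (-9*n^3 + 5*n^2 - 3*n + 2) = -9*n^3 + 2*n^2 - 4*n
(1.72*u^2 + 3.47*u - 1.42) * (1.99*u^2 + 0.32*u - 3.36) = 3.4228*u^4 + 7.4557*u^3 - 7.4946*u^2 - 12.1136*u + 4.7712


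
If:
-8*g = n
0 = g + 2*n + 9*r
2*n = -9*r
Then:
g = 0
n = 0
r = 0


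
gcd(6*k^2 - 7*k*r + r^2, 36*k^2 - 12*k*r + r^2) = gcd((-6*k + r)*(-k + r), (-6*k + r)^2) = -6*k + r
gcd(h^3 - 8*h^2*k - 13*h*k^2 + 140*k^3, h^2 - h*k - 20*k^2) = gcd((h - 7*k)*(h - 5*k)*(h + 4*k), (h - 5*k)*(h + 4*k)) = h^2 - h*k - 20*k^2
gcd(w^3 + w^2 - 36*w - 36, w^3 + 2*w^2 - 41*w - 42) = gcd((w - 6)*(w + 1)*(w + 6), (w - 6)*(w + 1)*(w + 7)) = w^2 - 5*w - 6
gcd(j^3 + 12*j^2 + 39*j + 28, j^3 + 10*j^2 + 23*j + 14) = j^2 + 8*j + 7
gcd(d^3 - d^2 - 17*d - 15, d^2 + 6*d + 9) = d + 3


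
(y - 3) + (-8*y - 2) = -7*y - 5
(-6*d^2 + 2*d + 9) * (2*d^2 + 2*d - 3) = -12*d^4 - 8*d^3 + 40*d^2 + 12*d - 27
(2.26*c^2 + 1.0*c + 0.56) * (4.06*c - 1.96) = 9.1756*c^3 - 0.3696*c^2 + 0.3136*c - 1.0976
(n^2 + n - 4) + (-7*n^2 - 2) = -6*n^2 + n - 6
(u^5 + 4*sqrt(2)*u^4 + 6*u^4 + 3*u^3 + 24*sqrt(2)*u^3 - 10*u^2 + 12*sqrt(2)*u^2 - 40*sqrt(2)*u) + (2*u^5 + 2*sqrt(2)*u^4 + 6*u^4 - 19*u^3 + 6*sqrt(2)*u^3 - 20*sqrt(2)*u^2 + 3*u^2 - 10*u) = 3*u^5 + 6*sqrt(2)*u^4 + 12*u^4 - 16*u^3 + 30*sqrt(2)*u^3 - 8*sqrt(2)*u^2 - 7*u^2 - 40*sqrt(2)*u - 10*u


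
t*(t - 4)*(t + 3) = t^3 - t^2 - 12*t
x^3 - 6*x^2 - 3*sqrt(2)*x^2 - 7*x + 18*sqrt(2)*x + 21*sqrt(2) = (x - 7)*(x + 1)*(x - 3*sqrt(2))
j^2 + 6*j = j*(j + 6)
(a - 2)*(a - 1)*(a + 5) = a^3 + 2*a^2 - 13*a + 10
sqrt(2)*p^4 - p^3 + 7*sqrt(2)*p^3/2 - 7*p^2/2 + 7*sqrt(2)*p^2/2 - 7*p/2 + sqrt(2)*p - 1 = (p + 1)*(p + 2)*(p - sqrt(2)/2)*(sqrt(2)*p + sqrt(2)/2)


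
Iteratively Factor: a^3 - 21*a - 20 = (a - 5)*(a^2 + 5*a + 4) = (a - 5)*(a + 1)*(a + 4)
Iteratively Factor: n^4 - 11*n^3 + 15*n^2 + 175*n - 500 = (n - 5)*(n^3 - 6*n^2 - 15*n + 100) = (n - 5)^2*(n^2 - n - 20) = (n - 5)^2*(n + 4)*(n - 5)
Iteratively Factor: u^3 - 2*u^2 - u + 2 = (u - 2)*(u^2 - 1) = (u - 2)*(u + 1)*(u - 1)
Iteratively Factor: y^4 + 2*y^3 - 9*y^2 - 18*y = (y)*(y^3 + 2*y^2 - 9*y - 18) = y*(y - 3)*(y^2 + 5*y + 6) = y*(y - 3)*(y + 3)*(y + 2)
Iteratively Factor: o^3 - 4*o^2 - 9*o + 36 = (o - 4)*(o^2 - 9) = (o - 4)*(o - 3)*(o + 3)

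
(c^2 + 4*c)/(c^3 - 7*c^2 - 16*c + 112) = c/(c^2 - 11*c + 28)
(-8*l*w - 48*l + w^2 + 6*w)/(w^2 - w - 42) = (-8*l + w)/(w - 7)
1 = 1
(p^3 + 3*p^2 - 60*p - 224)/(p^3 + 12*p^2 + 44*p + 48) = (p^2 - p - 56)/(p^2 + 8*p + 12)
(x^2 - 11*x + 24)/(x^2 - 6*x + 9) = (x - 8)/(x - 3)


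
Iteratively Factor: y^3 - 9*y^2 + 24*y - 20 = (y - 5)*(y^2 - 4*y + 4) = (y - 5)*(y - 2)*(y - 2)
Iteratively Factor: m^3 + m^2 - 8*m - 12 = (m + 2)*(m^2 - m - 6) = (m - 3)*(m + 2)*(m + 2)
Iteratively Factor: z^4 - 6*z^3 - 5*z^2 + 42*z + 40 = (z + 2)*(z^3 - 8*z^2 + 11*z + 20) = (z - 4)*(z + 2)*(z^2 - 4*z - 5) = (z - 5)*(z - 4)*(z + 2)*(z + 1)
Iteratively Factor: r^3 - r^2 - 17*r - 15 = (r + 1)*(r^2 - 2*r - 15) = (r - 5)*(r + 1)*(r + 3)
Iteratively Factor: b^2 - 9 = (b + 3)*(b - 3)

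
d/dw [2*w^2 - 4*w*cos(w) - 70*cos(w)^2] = 4*w*sin(w) + 4*w + 70*sin(2*w) - 4*cos(w)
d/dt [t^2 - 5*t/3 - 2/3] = 2*t - 5/3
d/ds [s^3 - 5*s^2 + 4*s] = 3*s^2 - 10*s + 4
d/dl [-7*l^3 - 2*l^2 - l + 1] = -21*l^2 - 4*l - 1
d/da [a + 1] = 1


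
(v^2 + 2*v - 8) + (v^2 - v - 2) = 2*v^2 + v - 10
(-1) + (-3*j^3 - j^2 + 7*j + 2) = -3*j^3 - j^2 + 7*j + 1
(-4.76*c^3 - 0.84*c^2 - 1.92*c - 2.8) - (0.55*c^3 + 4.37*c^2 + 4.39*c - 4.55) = -5.31*c^3 - 5.21*c^2 - 6.31*c + 1.75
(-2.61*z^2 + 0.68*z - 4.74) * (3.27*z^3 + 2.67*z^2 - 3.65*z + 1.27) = -8.5347*z^5 - 4.7451*z^4 - 4.1577*z^3 - 18.4525*z^2 + 18.1646*z - 6.0198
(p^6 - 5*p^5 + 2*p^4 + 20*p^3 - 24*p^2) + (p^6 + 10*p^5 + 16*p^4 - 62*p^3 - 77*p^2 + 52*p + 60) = 2*p^6 + 5*p^5 + 18*p^4 - 42*p^3 - 101*p^2 + 52*p + 60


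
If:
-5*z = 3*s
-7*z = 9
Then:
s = 15/7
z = -9/7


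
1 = 1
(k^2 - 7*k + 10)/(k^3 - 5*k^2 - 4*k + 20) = 1/(k + 2)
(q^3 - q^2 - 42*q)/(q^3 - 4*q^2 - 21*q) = (q + 6)/(q + 3)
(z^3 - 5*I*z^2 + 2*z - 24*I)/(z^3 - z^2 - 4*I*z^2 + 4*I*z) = (z^2 - I*z + 6)/(z*(z - 1))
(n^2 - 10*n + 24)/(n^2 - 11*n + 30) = (n - 4)/(n - 5)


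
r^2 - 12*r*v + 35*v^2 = (r - 7*v)*(r - 5*v)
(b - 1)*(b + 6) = b^2 + 5*b - 6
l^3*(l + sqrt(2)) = l^4 + sqrt(2)*l^3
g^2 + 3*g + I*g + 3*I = (g + 3)*(g + I)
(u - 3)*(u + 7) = u^2 + 4*u - 21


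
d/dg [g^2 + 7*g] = 2*g + 7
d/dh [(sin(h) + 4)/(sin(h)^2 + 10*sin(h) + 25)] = -(sin(h) + 3)*cos(h)/(sin(h) + 5)^3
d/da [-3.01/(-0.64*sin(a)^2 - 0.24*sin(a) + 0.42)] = -(3.8528*sin(a) + 0.7224)*cos(a)/(0.64*sin(a)^2 + 0.24*sin(a) - 0.42)^2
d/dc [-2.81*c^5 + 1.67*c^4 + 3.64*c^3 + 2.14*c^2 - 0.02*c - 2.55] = -14.05*c^4 + 6.68*c^3 + 10.92*c^2 + 4.28*c - 0.02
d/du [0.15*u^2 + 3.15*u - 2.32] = 0.3*u + 3.15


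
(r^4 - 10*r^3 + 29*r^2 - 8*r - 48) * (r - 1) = r^5 - 11*r^4 + 39*r^3 - 37*r^2 - 40*r + 48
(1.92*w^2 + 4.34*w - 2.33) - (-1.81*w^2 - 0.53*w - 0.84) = 3.73*w^2 + 4.87*w - 1.49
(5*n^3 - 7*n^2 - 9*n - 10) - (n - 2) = 5*n^3 - 7*n^2 - 10*n - 8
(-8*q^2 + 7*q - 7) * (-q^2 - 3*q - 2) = 8*q^4 + 17*q^3 + 2*q^2 + 7*q + 14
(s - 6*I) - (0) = s - 6*I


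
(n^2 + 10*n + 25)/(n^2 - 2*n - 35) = (n + 5)/(n - 7)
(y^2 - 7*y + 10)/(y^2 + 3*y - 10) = (y - 5)/(y + 5)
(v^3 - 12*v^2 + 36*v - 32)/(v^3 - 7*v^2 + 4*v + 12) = (v^2 - 10*v + 16)/(v^2 - 5*v - 6)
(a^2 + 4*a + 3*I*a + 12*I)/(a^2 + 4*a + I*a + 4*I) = (a + 3*I)/(a + I)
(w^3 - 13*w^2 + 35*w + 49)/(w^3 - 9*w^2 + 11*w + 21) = (w - 7)/(w - 3)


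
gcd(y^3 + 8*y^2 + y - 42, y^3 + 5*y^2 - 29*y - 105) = y^2 + 10*y + 21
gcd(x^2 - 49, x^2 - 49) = x^2 - 49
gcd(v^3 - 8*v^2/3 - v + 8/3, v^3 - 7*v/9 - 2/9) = v - 1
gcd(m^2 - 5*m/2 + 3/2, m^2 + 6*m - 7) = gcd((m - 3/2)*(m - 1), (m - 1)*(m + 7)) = m - 1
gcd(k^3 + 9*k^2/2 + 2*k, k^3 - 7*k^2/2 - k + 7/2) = 1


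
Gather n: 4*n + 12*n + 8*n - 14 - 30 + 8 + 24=24*n - 12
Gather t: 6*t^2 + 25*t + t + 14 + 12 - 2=6*t^2 + 26*t + 24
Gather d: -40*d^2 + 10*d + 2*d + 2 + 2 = -40*d^2 + 12*d + 4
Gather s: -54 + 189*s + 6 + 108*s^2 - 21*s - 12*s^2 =96*s^2 + 168*s - 48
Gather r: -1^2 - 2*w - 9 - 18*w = -20*w - 10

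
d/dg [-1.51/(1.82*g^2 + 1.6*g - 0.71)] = (5.4964*g + 2.416)/(1.82*g^2 + 1.6*g - 0.71)^2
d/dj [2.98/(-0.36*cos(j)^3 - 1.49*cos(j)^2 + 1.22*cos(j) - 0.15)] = (-3.2184*cos(j)^2 - 8.8804*cos(j) + 3.6356)*sin(j)/(0.36*cos(j)^3 + 1.49*cos(j)^2 - 1.22*cos(j) + 0.15)^2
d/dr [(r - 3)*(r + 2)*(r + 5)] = 3*r^2 + 8*r - 11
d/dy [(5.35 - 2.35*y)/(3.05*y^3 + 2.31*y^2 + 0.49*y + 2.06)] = (14.335*y^3 - 43.524*y^2 - 24.717*y - 7.4625)/(9.3025*y^6 + 14.091*y^5 + 8.3251*y^4 + 14.8298*y^3 + 9.7573*y^2 + 2.0188*y + 4.2436)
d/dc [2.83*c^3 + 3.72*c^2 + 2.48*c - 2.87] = 8.49*c^2 + 7.44*c + 2.48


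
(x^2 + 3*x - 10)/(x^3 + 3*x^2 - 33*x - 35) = (x^2 + 3*x - 10)/(x^3 + 3*x^2 - 33*x - 35)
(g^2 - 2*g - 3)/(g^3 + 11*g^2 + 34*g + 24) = (g - 3)/(g^2 + 10*g + 24)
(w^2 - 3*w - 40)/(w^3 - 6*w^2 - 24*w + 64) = (w + 5)/(w^2 + 2*w - 8)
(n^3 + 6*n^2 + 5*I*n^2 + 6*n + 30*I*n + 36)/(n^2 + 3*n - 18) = (n^2 + 5*I*n + 6)/(n - 3)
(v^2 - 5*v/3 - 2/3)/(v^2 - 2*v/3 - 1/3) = (v - 2)/(v - 1)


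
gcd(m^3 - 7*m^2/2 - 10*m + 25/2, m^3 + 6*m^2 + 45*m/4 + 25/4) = m + 5/2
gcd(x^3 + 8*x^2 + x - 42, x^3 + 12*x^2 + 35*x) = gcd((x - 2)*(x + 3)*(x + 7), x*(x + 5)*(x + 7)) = x + 7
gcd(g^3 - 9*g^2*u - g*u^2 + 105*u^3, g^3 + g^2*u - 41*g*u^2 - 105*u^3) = -g^2 + 4*g*u + 21*u^2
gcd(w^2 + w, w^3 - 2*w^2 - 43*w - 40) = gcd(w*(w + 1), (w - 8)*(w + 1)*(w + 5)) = w + 1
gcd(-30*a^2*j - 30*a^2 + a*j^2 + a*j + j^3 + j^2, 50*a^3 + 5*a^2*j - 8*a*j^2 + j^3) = 5*a - j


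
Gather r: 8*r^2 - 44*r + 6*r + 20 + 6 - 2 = 8*r^2 - 38*r + 24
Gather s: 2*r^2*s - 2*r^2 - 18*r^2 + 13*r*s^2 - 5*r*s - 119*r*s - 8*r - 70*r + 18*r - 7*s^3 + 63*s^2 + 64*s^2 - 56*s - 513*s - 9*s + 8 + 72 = -20*r^2 - 60*r - 7*s^3 + s^2*(13*r + 127) + s*(2*r^2 - 124*r - 578) + 80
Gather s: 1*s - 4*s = -3*s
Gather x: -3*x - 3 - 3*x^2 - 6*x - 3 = -3*x^2 - 9*x - 6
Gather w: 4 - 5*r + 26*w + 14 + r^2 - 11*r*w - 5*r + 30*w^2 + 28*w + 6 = r^2 - 10*r + 30*w^2 + w*(54 - 11*r) + 24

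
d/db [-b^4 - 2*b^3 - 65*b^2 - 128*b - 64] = -4*b^3 - 6*b^2 - 130*b - 128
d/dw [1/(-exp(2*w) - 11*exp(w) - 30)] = (2*exp(w) + 11)*exp(w)/(exp(2*w) + 11*exp(w) + 30)^2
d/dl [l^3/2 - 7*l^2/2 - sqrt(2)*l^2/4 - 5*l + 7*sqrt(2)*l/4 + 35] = 3*l^2/2 - 7*l - sqrt(2)*l/2 - 5 + 7*sqrt(2)/4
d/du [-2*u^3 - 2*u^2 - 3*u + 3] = -6*u^2 - 4*u - 3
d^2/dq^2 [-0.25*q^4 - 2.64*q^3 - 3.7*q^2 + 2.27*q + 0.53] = -3.0*q^2 - 15.84*q - 7.4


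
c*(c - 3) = c^2 - 3*c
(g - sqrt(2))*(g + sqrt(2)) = g^2 - 2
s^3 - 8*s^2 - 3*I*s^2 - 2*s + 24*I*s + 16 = (s - 8)*(s - 2*I)*(s - I)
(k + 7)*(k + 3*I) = k^2 + 7*k + 3*I*k + 21*I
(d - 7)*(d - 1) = d^2 - 8*d + 7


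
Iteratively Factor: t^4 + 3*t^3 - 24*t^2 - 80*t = (t - 5)*(t^3 + 8*t^2 + 16*t) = (t - 5)*(t + 4)*(t^2 + 4*t) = t*(t - 5)*(t + 4)*(t + 4)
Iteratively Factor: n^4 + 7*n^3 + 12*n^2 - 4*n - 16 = (n + 2)*(n^3 + 5*n^2 + 2*n - 8) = (n - 1)*(n + 2)*(n^2 + 6*n + 8) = (n - 1)*(n + 2)*(n + 4)*(n + 2)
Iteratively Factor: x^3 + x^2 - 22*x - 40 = (x - 5)*(x^2 + 6*x + 8) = (x - 5)*(x + 2)*(x + 4)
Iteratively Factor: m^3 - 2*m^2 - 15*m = (m - 5)*(m^2 + 3*m) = m*(m - 5)*(m + 3)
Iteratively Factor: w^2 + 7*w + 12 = (w + 4)*(w + 3)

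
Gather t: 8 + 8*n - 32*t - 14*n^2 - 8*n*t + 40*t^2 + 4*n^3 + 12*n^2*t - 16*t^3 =4*n^3 - 14*n^2 + 8*n - 16*t^3 + 40*t^2 + t*(12*n^2 - 8*n - 32) + 8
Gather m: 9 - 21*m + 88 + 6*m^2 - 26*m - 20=6*m^2 - 47*m + 77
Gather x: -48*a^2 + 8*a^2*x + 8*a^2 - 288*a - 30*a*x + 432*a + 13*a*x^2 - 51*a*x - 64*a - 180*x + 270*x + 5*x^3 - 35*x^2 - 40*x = -40*a^2 + 80*a + 5*x^3 + x^2*(13*a - 35) + x*(8*a^2 - 81*a + 50)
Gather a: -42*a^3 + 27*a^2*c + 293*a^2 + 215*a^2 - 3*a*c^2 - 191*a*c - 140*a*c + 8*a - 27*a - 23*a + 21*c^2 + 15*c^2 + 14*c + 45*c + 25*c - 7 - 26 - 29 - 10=-42*a^3 + a^2*(27*c + 508) + a*(-3*c^2 - 331*c - 42) + 36*c^2 + 84*c - 72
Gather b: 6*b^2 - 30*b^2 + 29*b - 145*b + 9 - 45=-24*b^2 - 116*b - 36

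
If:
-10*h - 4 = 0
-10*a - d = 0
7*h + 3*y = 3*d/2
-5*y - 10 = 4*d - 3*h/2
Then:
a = 229/975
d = -458/195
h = -2/5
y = -47/195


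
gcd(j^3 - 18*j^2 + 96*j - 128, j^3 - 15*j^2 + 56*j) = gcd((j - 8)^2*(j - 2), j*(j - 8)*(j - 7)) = j - 8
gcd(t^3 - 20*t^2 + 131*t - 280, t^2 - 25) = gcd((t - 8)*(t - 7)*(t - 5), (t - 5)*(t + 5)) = t - 5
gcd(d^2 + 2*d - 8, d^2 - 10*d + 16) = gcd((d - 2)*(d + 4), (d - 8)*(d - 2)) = d - 2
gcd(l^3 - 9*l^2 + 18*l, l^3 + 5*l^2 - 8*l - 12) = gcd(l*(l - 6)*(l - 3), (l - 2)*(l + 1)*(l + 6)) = 1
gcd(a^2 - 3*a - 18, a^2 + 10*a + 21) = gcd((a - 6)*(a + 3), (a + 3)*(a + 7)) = a + 3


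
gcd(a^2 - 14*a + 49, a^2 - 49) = a - 7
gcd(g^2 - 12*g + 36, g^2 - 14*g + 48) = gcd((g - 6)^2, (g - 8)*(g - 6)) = g - 6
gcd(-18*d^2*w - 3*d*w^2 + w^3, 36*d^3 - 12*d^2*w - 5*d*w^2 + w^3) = -18*d^2 - 3*d*w + w^2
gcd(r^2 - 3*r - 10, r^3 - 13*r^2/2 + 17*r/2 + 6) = 1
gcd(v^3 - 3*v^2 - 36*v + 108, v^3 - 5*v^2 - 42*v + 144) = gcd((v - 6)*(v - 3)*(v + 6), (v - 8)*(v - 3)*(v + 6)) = v^2 + 3*v - 18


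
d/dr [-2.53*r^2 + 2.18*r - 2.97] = 2.18 - 5.06*r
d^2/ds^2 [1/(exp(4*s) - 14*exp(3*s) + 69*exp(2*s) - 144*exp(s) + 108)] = 2*((-8*exp(3*s) + 63*exp(2*s) - 138*exp(s) + 72)*(exp(4*s) - 14*exp(3*s) + 69*exp(2*s) - 144*exp(s) + 108) + 4*(2*exp(3*s) - 21*exp(2*s) + 69*exp(s) - 72)^2*exp(s))*exp(s)/(exp(4*s) - 14*exp(3*s) + 69*exp(2*s) - 144*exp(s) + 108)^3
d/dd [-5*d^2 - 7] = -10*d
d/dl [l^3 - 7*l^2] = l*(3*l - 14)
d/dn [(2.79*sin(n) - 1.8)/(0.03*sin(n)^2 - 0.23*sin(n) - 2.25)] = (-0.0837*sin(n)^2 + 0.108*sin(n) - 6.6915)*cos(n)/(0.0009*sin(n)^4 - 0.0138*sin(n)^3 - 0.0821*sin(n)^2 + 1.035*sin(n) + 5.0625)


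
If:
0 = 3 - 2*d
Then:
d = 3/2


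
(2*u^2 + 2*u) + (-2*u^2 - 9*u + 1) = 1 - 7*u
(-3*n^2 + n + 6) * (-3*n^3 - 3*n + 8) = 9*n^5 - 3*n^4 - 9*n^3 - 27*n^2 - 10*n + 48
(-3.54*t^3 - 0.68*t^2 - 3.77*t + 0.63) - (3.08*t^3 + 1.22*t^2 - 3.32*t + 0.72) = -6.62*t^3 - 1.9*t^2 - 0.45*t - 0.09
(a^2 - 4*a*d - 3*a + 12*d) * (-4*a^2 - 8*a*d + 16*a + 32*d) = -4*a^4 + 8*a^3*d + 28*a^3 + 32*a^2*d^2 - 56*a^2*d - 48*a^2 - 224*a*d^2 + 96*a*d + 384*d^2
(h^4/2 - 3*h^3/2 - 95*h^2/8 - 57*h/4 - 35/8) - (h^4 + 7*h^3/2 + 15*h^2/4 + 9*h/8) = -h^4/2 - 5*h^3 - 125*h^2/8 - 123*h/8 - 35/8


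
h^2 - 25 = (h - 5)*(h + 5)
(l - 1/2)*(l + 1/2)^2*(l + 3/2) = l^4 + 2*l^3 + l^2/2 - l/2 - 3/16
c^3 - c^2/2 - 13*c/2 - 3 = (c - 3)*(c + 1/2)*(c + 2)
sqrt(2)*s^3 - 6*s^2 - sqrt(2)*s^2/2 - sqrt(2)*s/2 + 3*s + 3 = (s - 1)*(s - 3*sqrt(2))*(sqrt(2)*s + sqrt(2)/2)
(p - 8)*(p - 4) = p^2 - 12*p + 32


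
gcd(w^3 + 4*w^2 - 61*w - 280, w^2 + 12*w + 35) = w^2 + 12*w + 35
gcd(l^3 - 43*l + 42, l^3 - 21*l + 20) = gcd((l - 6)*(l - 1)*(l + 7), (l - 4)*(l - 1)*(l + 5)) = l - 1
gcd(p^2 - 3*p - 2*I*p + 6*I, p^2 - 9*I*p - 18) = 1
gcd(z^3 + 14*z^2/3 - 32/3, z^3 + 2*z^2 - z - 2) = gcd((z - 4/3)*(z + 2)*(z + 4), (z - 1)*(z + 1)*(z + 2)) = z + 2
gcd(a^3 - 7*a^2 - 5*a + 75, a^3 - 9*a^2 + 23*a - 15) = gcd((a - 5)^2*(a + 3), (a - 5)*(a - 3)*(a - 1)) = a - 5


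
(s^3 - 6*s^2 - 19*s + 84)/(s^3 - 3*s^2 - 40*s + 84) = (s^2 + s - 12)/(s^2 + 4*s - 12)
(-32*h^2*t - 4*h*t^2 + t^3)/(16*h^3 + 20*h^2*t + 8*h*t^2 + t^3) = t*(-8*h + t)/(4*h^2 + 4*h*t + t^2)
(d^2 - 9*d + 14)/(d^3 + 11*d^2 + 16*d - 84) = (d - 7)/(d^2 + 13*d + 42)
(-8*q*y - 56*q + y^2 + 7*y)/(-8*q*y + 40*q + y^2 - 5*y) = (y + 7)/(y - 5)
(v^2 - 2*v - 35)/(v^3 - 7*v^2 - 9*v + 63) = (v + 5)/(v^2 - 9)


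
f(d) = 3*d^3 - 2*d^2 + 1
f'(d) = 9*d^2 - 4*d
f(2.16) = 21.90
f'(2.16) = 33.35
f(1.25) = 3.73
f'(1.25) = 9.06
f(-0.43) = 0.39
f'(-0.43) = 3.38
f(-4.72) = -359.02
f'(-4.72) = 219.39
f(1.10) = 2.57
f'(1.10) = 6.49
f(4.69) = 266.49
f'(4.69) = 179.20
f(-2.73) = -74.95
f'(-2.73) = 78.00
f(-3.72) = -181.11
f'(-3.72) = 139.43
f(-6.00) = -719.00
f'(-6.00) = 348.00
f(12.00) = 4897.00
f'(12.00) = 1248.00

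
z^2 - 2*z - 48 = (z - 8)*(z + 6)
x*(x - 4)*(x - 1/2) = x^3 - 9*x^2/2 + 2*x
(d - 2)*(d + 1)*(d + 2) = d^3 + d^2 - 4*d - 4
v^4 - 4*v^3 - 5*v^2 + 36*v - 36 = (v - 3)*(v - 2)^2*(v + 3)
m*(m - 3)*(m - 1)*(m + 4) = m^4 - 13*m^2 + 12*m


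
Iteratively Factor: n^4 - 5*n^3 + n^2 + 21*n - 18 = (n - 1)*(n^3 - 4*n^2 - 3*n + 18) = (n - 1)*(n + 2)*(n^2 - 6*n + 9) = (n - 3)*(n - 1)*(n + 2)*(n - 3)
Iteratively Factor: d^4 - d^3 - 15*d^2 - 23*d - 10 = (d - 5)*(d^3 + 4*d^2 + 5*d + 2) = (d - 5)*(d + 1)*(d^2 + 3*d + 2) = (d - 5)*(d + 1)*(d + 2)*(d + 1)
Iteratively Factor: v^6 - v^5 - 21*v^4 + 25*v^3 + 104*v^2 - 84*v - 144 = (v - 3)*(v^5 + 2*v^4 - 15*v^3 - 20*v^2 + 44*v + 48) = (v - 3)*(v + 1)*(v^4 + v^3 - 16*v^2 - 4*v + 48) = (v - 3)*(v + 1)*(v + 4)*(v^3 - 3*v^2 - 4*v + 12) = (v - 3)*(v + 1)*(v + 2)*(v + 4)*(v^2 - 5*v + 6) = (v - 3)*(v - 2)*(v + 1)*(v + 2)*(v + 4)*(v - 3)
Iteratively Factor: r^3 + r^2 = (r + 1)*(r^2) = r*(r + 1)*(r)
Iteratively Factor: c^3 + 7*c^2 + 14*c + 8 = (c + 4)*(c^2 + 3*c + 2) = (c + 1)*(c + 4)*(c + 2)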